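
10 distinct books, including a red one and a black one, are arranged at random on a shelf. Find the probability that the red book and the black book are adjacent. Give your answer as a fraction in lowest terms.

1/5

There are 10! = 3628800 arrangements.
Treat the red book and the black book as a block: 9! arrangements of the blocks × 2 orders within the block = 2·362880 = 725760.
Probability = 725760/3628800 = 1/5.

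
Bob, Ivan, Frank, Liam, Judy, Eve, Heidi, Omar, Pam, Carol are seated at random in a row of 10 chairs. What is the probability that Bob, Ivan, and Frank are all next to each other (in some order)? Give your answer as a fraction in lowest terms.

1/15

There are 10! = 3628800 arrangements.
Treat the three as one block: 8! placements × 3! orders within the block = 40320·6 = 241920.
Probability = 241920/3628800 = 1/15.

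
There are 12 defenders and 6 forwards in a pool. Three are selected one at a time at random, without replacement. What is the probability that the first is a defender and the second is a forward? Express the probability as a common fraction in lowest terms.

4/17

Multiply the conditional probabilities at each draw: 12/18 · 6/17 = 72/306 = 4/17.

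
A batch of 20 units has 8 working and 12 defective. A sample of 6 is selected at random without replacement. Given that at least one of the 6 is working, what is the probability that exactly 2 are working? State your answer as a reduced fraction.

385/1051

Work in counts. Selections with at least one working: C(20,6) − C(12,6) = 38760 − 924 = 37836.
Of those, selections where exactly 2 are working: C(8,2)·C(12,4) = 28·495 = 13860.
Conditional probability = 13860/37836 = 385/1051.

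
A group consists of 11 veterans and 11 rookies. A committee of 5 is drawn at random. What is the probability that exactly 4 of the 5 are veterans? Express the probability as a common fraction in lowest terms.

There are C(22,5) = 26334 ways to choose 5 from 22.
Selections with exactly 4 veterans: choose 4 of the 11 veterans and 1 of the 11 rookies, C(11,4)·C(11,1) = 330·11 = 3630.
Probability = 3630/26334 = 55/399.

55/399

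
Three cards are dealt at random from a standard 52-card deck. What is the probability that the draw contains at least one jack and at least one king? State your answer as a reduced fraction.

There are C(52,3) = 22100 possible draws.
By inclusion-exclusion on the complements, draws missing all jacks or all kings: C(48,3) + C(48,3) − C(44,3) = 17296 + 17296 − 13244 = 21348.
So draws with at least one of each: 22100 − 21348 = 752, probability 752/22100 = 188/5525.

188/5525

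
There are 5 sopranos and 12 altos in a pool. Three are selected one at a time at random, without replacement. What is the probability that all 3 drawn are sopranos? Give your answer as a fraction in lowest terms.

1/68

Multiply the conditional probabilities at each draw: 5/17 · 4/16 · 3/15 = 60/4080 = 1/68.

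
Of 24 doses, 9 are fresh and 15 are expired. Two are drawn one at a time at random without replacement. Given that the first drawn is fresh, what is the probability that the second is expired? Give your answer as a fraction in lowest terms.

After removing one fresh, 23 remain: 8 fresh and 15 expired.
So the probability the next is expired is 15/23.

15/23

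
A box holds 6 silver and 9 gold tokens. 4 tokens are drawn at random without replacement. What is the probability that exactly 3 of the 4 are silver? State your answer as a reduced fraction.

Total number of selections: C(15,4) = 1365.
Selections with exactly 3 silver: choose 3 of the 6 silver and 1 of the 9 gold, C(6,3)·C(9,1) = 20·9 = 180.
Probability = 180/1365 = 12/91.

12/91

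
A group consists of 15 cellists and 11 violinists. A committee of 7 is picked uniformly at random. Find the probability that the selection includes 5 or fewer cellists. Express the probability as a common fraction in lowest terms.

Total selections: C(26,7) = 657800.
Count the complement (more than 5 cellists): C(15,6)·C(11,1) + C(15,7)·C(11,0) = 55055 + 6435 = 61490.
Probability = 1 − 61490/657800 = 596310/657800 = 417/460.

417/460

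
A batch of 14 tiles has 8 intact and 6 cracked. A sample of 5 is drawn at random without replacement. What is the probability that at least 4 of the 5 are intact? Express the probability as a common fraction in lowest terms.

34/143

Total selections: C(14,5) = 2002.
Favorable selections (at least 4 intact): C(8,4)·C(6,1) + C(8,5)·C(6,0) = 420 + 56 = 476.
Probability = 476/2002 = 34/143.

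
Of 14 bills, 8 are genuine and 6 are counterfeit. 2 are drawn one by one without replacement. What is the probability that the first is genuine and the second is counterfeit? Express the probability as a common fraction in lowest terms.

Multiply the conditional probabilities at each draw: 8/14 · 6/13 = 48/182 = 24/91.

24/91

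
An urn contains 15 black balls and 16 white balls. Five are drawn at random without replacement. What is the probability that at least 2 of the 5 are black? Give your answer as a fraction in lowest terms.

Total selections: C(31,5) = 169911.
Count the complement (fewer than 2 black): C(15,0)·C(16,5) + C(15,1)·C(16,4) = 4368 + 27300 = 31668.
Probability = 1 − 31668/169911 = 138243/169911 = 227/279.

227/279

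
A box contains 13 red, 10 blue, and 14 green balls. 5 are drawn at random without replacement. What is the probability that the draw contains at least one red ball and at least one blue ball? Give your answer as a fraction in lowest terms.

314665/435897

There are C(37,5) = 435897 possible draws.
By inclusion-exclusion on the complements, draws missing all red or all blue: C(24,5) + C(27,5) − C(14,5) = 42504 + 80730 − 2002 = 121232.
So draws with at least one of each: 435897 − 121232 = 314665, probability 314665/435897.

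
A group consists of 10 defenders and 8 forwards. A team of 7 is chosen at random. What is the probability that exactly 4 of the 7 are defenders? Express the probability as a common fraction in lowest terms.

The sample space is all 7-subsets of the 18: C(18,7) = 31824.
Selections with exactly 4 defenders: choose 4 of the 10 defenders and 3 of the 8 forwards, C(10,4)·C(8,3) = 210·56 = 11760.
Probability = 11760/31824 = 245/663.

245/663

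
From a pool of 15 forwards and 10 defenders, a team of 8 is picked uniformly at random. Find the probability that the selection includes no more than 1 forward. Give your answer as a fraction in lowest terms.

Total selections: C(25,8) = 1081575.
Favorable selections (no more than 1 forward): C(15,0)·C(10,8) + C(15,1)·C(10,7) = 45 + 1800 = 1845.
Probability = 1845/1081575 = 41/24035.

41/24035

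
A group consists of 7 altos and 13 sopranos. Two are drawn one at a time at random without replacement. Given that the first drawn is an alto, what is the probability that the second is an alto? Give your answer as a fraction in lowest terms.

6/19

After removing one alto, 19 remain: 6 altos and 13 sopranos.
So the probability the next is an alto is 6/19.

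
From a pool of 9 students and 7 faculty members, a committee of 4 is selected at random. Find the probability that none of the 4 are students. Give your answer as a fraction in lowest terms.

1/52

There are C(16,4) = 1820 possible selections.
Selections with no students (all faculty members): C(7,4) = 35.
Probability = 35/1820 = 1/52.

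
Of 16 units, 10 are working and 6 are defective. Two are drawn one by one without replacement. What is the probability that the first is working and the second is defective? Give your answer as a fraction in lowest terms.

1/4

Multiply the conditional probabilities at each draw: 10/16 · 6/15 = 60/240 = 1/4.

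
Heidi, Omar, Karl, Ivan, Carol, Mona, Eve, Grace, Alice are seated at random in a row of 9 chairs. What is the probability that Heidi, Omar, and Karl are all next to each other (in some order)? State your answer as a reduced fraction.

There are 9! = 362880 arrangements.
Treat the three as one block: 7! placements × 3! orders within the block = 5040·6 = 30240.
Probability = 30240/362880 = 1/12.

1/12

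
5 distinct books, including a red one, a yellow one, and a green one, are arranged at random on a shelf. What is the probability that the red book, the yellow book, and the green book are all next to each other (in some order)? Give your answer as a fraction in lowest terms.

3/10

There are 5! = 120 arrangements.
Treat the three as one block: 3! placements × 3! orders within the block = 6·6 = 36.
Probability = 36/120 = 3/10.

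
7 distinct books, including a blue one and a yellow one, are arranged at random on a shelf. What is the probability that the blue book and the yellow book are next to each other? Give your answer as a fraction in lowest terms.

2/7

There are 7! = 5040 arrangements.
Treat the blue book and the yellow book as a block: 6! arrangements of the blocks × 2 orders within the block = 2·720 = 1440.
Probability = 1440/5040 = 2/7.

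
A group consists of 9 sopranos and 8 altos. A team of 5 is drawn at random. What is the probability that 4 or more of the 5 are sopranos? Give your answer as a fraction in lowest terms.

81/442

There are C(17,5) = 6188 ways to choose the 5.
Favorable selections (4 or more sopranos): C(9,4)·C(8,1) + C(9,5)·C(8,0) = 1008 + 126 = 1134.
Probability = 1134/6188 = 81/442.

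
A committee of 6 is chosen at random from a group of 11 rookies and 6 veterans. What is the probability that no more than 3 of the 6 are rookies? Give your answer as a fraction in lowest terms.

There are C(17,6) = 12376 ways to choose the 6.
Favorable selections (no more than 3 rookies): C(11,0)·C(6,6) + C(11,1)·C(6,5) + C(11,2)·C(6,4) + C(11,3)·C(6,3) = 1 + 66 + 825 + 3300 = 4192.
Probability = 4192/12376 = 524/1547.

524/1547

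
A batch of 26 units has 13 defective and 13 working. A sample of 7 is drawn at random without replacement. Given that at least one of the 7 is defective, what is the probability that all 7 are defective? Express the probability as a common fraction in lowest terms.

Work in counts. Selections with at least one defective: C(26,7) − C(13,7) = 657800 − 1716 = 656084.
Of those, selections where all 7 are defective: C(13,7) = 1716.
Conditional probability = 1716/656084 = 3/1147.

3/1147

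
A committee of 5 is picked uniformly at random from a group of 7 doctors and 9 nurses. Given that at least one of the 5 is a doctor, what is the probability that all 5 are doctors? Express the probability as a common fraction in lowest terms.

Work in counts. Selections with at least one doctor: C(16,5) − C(9,5) = 4368 − 126 = 4242.
Of those, selections where all 5 are doctors: C(7,5) = 21.
Conditional probability = 21/4242 = 1/202.

1/202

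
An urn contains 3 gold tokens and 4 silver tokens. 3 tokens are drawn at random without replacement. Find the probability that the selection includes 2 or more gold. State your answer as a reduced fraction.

13/35

There are C(7,3) = 35 ways to choose the 3.
Favorable selections (2 or more gold): C(3,2)·C(4,1) + C(3,3)·C(4,0) = 12 + 1 = 13.
Probability = 13/35.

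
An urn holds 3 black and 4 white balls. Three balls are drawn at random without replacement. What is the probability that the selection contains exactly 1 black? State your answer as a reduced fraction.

18/35

There are C(7,3) = 35 ways to choose 3 from 7.
Selections with exactly 1 black: choose 1 of the 3 black and 2 of the 4 white, C(3,1)·C(4,2) = 3·6 = 18.
Probability = 18/35.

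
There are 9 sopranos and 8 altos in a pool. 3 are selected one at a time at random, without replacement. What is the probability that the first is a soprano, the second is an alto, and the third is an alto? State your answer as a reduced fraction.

21/170

Multiply the conditional probabilities at each draw: 9/17 · 8/16 · 7/15 = 504/4080 = 21/170.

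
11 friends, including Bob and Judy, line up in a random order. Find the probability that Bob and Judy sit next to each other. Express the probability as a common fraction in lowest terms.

There are 11! = 39916800 arrangements.
Treat Bob and Judy as a block: 10! arrangements of the blocks × 2 orders within the block = 2·3628800 = 7257600.
Probability = 7257600/39916800 = 2/11.

2/11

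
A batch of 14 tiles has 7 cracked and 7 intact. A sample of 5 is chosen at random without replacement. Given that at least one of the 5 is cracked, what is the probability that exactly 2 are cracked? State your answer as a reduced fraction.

Work in counts. Selections with at least one cracked: C(14,5) − C(7,5) = 2002 − 21 = 1981.
Of those, selections where exactly 2 are cracked: C(7,2)·C(7,3) = 21·35 = 735.
Conditional probability = 735/1981 = 105/283.

105/283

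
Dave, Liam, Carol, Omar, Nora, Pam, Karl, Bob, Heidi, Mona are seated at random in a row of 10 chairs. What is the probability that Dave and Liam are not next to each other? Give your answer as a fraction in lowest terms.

4/5

There are 10! = 3628800 arrangements.
Arrangements with Dave and Liam adjacent: 2·9! = 725760.
So not adjacent: 3628800 − 725760 = 2903040, probability 2903040/3628800 = 4/5.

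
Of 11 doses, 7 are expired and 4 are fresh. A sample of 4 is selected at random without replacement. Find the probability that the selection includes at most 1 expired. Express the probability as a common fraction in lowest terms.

29/330

Total selections: C(11,4) = 330.
Favorable selections (at most 1 expired): C(7,0)·C(4,4) + C(7,1)·C(4,3) = 1 + 28 = 29.
Probability = 29/330.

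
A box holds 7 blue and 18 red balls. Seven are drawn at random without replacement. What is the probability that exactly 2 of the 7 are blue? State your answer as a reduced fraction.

44982/120175

There are C(25,7) = 480700 ways to choose 7 from 25.
Selections with exactly 2 blue: choose 2 of the 7 blue and 5 of the 18 red, C(7,2)·C(18,5) = 21·8568 = 179928.
Probability = 179928/480700 = 44982/120175.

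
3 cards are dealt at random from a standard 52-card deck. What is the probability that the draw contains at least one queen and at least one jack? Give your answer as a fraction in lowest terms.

There are C(52,3) = 22100 possible draws.
By inclusion-exclusion on the complements, draws missing all queens or all jacks: C(48,3) + C(48,3) − C(44,3) = 17296 + 17296 − 13244 = 21348.
So draws with at least one of each: 22100 − 21348 = 752, probability 752/22100 = 188/5525.

188/5525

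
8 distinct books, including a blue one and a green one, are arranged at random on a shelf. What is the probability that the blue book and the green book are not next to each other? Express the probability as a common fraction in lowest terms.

3/4

There are 8! = 40320 arrangements.
Arrangements with the blue book and the green book adjacent: 2·7! = 10080.
So not adjacent: 40320 − 10080 = 30240, probability 30240/40320 = 3/4.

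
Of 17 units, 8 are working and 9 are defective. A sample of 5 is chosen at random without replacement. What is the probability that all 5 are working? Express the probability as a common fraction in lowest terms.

2/221

There are C(17,5) = 6188 possible selections.
Selections with all working: C(8,5) = 56.
Probability = 56/6188 = 2/221.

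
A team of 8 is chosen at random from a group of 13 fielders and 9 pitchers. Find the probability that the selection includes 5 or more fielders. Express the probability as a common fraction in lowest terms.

There are C(22,8) = 319770 ways to choose the 8.
Favorable selections (5 or more fielders): C(13,5)·C(9,3) + C(13,6)·C(9,2) + C(13,7)·C(9,1) + C(13,8)·C(9,0) = 108108 + 61776 + 15444 + 1287 = 186615.
Probability = 186615/319770 = 377/646.

377/646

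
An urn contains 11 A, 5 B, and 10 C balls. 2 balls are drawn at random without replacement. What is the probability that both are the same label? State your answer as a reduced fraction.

There are C(26,2) = 325 ways to draw 2 balls.
All same label: C(11,2) + C(5,2) + C(10,2) = 55 + 10 + 45 = 110.
Probability = 110/325 = 22/65.

22/65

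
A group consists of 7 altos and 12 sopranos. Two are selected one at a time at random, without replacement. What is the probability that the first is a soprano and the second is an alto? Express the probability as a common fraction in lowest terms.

14/57

Multiply the conditional probabilities at each draw: 12/19 · 7/18 = 84/342 = 14/57.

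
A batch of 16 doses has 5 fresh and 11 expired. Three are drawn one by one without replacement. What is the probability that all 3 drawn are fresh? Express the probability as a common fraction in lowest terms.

Multiply the conditional probabilities at each draw: 5/16 · 4/15 · 3/14 = 60/3360 = 1/56.

1/56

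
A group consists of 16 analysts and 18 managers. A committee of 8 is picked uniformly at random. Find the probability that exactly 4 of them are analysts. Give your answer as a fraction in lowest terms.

9100/29667

Total number of selections: C(34,8) = 18156204.
Selections with exactly 4 analysts: choose 4 of the 16 analysts and 4 of the 18 managers, C(16,4)·C(18,4) = 1820·3060 = 5569200.
Probability = 5569200/18156204 = 9100/29667.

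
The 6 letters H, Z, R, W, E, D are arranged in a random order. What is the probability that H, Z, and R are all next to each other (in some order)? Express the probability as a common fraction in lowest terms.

There are 6! = 720 arrangements.
Treat the three as one block: 4! placements × 3! orders within the block = 24·6 = 144.
Probability = 144/720 = 1/5.

1/5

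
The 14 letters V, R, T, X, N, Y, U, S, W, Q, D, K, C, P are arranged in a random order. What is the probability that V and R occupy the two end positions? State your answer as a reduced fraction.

1/91

There are 14! = 87178291200 arrangements.
Place V and R at the ends in 2 ways, arrange the remaining 12 in 12! = 479001600 ways: 2·479001600 = 958003200.
Probability = 958003200/87178291200 = 1/91.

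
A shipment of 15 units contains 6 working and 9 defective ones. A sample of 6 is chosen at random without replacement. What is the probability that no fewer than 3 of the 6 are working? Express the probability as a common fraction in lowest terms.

Total selections: C(15,6) = 5005.
Count the complement (fewer than 3 working): C(6,0)·C(9,6) + C(6,1)·C(9,5) + C(6,2)·C(9,4) = 84 + 756 + 1890 = 2730.
Probability = 1 − 2730/5005 = 2275/5005 = 5/11.

5/11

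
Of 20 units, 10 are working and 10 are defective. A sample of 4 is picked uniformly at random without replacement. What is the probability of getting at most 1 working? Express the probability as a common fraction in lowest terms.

Total selections: C(20,4) = 4845.
Favorable selections (at most 1 working): C(10,0)·C(10,4) + C(10,1)·C(10,3) = 210 + 1200 = 1410.
Probability = 1410/4845 = 94/323.

94/323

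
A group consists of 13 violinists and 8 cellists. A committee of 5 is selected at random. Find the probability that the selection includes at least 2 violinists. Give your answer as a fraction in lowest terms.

Total selections: C(21,5) = 20349.
Count the complement (fewer than 2 violinists): C(13,0)·C(8,5) + C(13,1)·C(8,4) = 56 + 910 = 966.
Probability = 1 − 966/20349 = 19383/20349 = 923/969.

923/969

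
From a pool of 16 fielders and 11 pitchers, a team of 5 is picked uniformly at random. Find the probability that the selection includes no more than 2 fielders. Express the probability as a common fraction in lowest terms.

473/1495

Total selections: C(27,5) = 80730.
Favorable selections (no more than 2 fielders): C(16,0)·C(11,5) + C(16,1)·C(11,4) + C(16,2)·C(11,3) = 462 + 5280 + 19800 = 25542.
Probability = 25542/80730 = 473/1495.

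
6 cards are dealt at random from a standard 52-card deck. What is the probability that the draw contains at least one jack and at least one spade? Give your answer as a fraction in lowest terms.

There are C(52,6) = 20358520 possible draws.
By inclusion-exclusion on the complements, draws missing all jacks or all spades: C(48,6) + C(39,6) − C(36,6) = 12271512 + 3262623 − 1947792 = 13586343.
So draws with at least one of each: 20358520 − 13586343 = 6772177, probability 6772177/20358520.

6772177/20358520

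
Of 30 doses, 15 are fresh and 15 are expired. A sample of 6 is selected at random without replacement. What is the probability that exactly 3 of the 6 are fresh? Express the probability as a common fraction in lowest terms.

91/261

The sample space is all 6-subsets of the 30: C(30,6) = 593775.
Selections with exactly 3 fresh: choose 3 of the 15 fresh and 3 of the 15 expired, C(15,3)·C(15,3) = 455·455 = 207025.
Probability = 207025/593775 = 91/261.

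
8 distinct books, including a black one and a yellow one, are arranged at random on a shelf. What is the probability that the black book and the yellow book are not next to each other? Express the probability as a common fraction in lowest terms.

3/4

There are 8! = 40320 arrangements.
Arrangements with the black book and the yellow book adjacent: 2·7! = 10080.
So not adjacent: 40320 − 10080 = 30240, probability 30240/40320 = 3/4.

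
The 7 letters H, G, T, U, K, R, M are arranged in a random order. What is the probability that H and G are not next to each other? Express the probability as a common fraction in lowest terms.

There are 7! = 5040 arrangements.
Arrangements with H and G adjacent: 2·6! = 1440.
So not adjacent: 5040 − 1440 = 3600, probability 3600/5040 = 5/7.

5/7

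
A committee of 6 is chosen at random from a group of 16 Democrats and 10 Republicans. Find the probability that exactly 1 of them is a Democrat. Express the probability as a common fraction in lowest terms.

Total number of selections: C(26,6) = 230230.
Selections with exactly 1 Democrat: choose 1 of the 16 Democrats and 5 of the 10 Republicans, C(16,1)·C(10,5) = 16·252 = 4032.
Probability = 4032/230230 = 288/16445.

288/16445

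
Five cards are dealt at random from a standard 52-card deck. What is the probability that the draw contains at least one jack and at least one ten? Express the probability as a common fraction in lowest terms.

6509/64974

There are C(52,5) = 2598960 possible draws.
By inclusion-exclusion on the complements, draws missing all jacks or all tens: C(48,5) + C(48,5) − C(44,5) = 1712304 + 1712304 − 1086008 = 2338600.
So draws with at least one of each: 2598960 − 2338600 = 260360, probability 260360/2598960 = 6509/64974.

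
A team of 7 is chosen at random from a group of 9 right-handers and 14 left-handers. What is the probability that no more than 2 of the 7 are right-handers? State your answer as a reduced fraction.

Total selections: C(23,7) = 245157.
Favorable selections (no more than 2 right-handers): C(9,0)·C(14,7) + C(9,1)·C(14,6) + C(9,2)·C(14,5) = 3432 + 27027 + 72072 = 102531.
Probability = 102531/245157 = 3107/7429.

3107/7429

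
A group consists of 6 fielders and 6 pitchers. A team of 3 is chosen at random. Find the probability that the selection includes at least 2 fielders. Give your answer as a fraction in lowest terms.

Total selections: C(12,3) = 220.
Favorable selections (at least 2 fielders): C(6,2)·C(6,1) + C(6,3)·C(6,0) = 90 + 20 = 110.
Probability = 110/220 = 1/2.

1/2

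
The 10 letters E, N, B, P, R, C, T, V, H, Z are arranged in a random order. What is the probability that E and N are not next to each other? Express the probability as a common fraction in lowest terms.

There are 10! = 3628800 arrangements.
Arrangements with E and N adjacent: 2·9! = 725760.
So not adjacent: 3628800 − 725760 = 2903040, probability 2903040/3628800 = 4/5.

4/5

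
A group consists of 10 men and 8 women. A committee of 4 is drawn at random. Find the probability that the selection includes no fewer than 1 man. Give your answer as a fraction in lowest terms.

Total selections: C(18,4) = 3060.
Favorable selections (no fewer than 1 man): C(10,1)·C(8,3) + C(10,2)·C(8,2) + C(10,3)·C(8,1) + C(10,4)·C(8,0) = 560 + 1260 + 960 + 210 = 2990.
Probability = 2990/3060 = 299/306.

299/306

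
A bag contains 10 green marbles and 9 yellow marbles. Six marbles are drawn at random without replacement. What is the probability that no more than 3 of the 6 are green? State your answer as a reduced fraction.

There are C(19,6) = 27132 ways to choose the 6.
Favorable selections (no more than 3 green): C(10,0)·C(9,6) + C(10,1)·C(9,5) + C(10,2)·C(9,4) + C(10,3)·C(9,3) = 84 + 1260 + 5670 + 10080 = 17094.
Probability = 17094/27132 = 407/646.

407/646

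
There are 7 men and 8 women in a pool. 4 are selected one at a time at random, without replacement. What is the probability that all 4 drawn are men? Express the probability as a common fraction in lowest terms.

Multiply the conditional probabilities at each draw: 7/15 · 6/14 · 5/13 · 4/12 = 840/32760 = 1/39.

1/39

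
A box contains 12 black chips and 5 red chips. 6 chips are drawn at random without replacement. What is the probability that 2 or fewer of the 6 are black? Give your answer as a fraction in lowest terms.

171/6188

There are C(17,6) = 12376 ways to choose the 6.
Favorable selections (2 or fewer black): C(12,1)·C(5,5) + C(12,2)·C(5,4) = 12 + 330 = 342.
Probability = 342/12376 = 171/6188.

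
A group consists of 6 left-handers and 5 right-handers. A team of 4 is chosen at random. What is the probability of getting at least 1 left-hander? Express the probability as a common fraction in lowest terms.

There are C(11,4) = 330 ways to choose the 4.
The complement is all 4 are right-handers: C(5,4) = 5.
Probability = 1 − 5/330 = 325/330 = 65/66.

65/66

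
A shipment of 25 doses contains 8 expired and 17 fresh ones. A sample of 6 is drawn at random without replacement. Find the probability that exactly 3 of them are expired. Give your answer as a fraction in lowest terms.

There are C(25,6) = 177100 ways to choose 6 from 25.
Selections with exactly 3 expired: choose 3 of the 8 expired and 3 of the 17 fresh, C(8,3)·C(17,3) = 56·680 = 38080.
Probability = 38080/177100 = 272/1265.

272/1265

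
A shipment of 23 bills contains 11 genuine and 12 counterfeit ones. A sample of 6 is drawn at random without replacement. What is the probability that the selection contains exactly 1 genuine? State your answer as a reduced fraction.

264/3059

There are C(23,6) = 100947 ways to choose 6 from 23.
Selections with exactly 1 genuine: choose 1 of the 11 genuine and 5 of the 12 counterfeit, C(11,1)·C(12,5) = 11·792 = 8712.
Probability = 8712/100947 = 264/3059.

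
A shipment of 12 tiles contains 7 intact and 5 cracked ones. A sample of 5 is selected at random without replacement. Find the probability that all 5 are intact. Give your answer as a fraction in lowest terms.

7/264

There are C(12,5) = 792 possible selections.
Selections with all intact: C(7,5) = 21.
Probability = 21/792 = 7/264.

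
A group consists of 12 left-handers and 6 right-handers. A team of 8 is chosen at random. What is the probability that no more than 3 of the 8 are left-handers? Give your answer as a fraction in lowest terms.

There are C(18,8) = 43758 ways to choose the 8.
Favorable selections (no more than 3 left-handers): C(12,2)·C(6,6) + C(12,3)·C(6,5) = 66 + 1320 = 1386.
Probability = 1386/43758 = 7/221.

7/221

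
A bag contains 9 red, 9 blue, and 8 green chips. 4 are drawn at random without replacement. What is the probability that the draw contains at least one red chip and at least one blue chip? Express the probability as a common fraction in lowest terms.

There are C(26,4) = 14950 possible draws.
By inclusion-exclusion on the complements, draws missing all red or all blue: C(17,4) + C(17,4) − C(8,4) = 2380 + 2380 − 70 = 4690.
So draws with at least one of each: 14950 − 4690 = 10260, probability 10260/14950 = 1026/1495.

1026/1495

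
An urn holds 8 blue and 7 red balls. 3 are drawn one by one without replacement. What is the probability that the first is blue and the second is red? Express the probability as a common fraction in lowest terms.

4/15

Multiply the conditional probabilities at each draw: 8/15 · 7/14 = 56/210 = 4/15.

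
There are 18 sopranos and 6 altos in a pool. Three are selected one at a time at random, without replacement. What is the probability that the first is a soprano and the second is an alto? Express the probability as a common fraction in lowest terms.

9/46

Multiply the conditional probabilities at each draw: 18/24 · 6/23 = 108/552 = 9/46.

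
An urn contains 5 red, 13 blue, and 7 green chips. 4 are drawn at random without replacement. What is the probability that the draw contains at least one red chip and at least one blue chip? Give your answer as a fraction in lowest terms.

There are C(25,4) = 12650 possible draws.
By inclusion-exclusion on the complements, draws missing all red or all blue: C(20,4) + C(12,4) − C(7,4) = 4845 + 495 − 35 = 5305.
So draws with at least one of each: 12650 − 5305 = 7345, probability 7345/12650 = 1469/2530.

1469/2530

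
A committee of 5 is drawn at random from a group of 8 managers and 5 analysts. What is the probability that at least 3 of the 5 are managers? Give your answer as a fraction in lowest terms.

Total selections: C(13,5) = 1287.
Favorable selections (at least 3 managers): C(8,3)·C(5,2) + C(8,4)·C(5,1) + C(8,5)·C(5,0) = 560 + 350 + 56 = 966.
Probability = 966/1287 = 322/429.

322/429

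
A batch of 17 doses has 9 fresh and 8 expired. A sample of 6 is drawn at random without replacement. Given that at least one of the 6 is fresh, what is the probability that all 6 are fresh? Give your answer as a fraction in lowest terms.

1/147

Work in counts. Selections with at least one fresh: C(17,6) − C(8,6) = 12376 − 28 = 12348.
Of those, selections where all 6 are fresh: C(9,6) = 84.
Conditional probability = 84/12348 = 1/147.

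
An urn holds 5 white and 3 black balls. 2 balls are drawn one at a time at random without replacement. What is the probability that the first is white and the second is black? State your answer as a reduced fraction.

15/56

Multiply the conditional probabilities at each draw: 5/8 · 3/7 = 15/56.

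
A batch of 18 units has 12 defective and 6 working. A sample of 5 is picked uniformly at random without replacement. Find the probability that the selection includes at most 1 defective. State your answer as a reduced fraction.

31/1428

There are C(18,5) = 8568 ways to choose the 5.
Favorable selections (at most 1 defective): C(12,0)·C(6,5) + C(12,1)·C(6,4) = 6 + 180 = 186.
Probability = 186/8568 = 31/1428.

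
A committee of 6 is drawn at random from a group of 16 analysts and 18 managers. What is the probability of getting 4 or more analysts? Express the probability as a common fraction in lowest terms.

Total selections: C(34,6) = 1344904.
Favorable selections (4 or more analysts): C(16,4)·C(18,2) + C(16,5)·C(18,1) + C(16,6)·C(18,0) = 278460 + 78624 + 8008 = 365092.
Probability = 365092/1344904 = 5369/19778.

5369/19778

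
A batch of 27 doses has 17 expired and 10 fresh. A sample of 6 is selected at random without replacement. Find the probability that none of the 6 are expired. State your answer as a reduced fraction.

7/9867

There are C(27,6) = 296010 possible selections.
Selections with no expired (all fresh): C(10,6) = 210.
Probability = 210/296010 = 7/9867.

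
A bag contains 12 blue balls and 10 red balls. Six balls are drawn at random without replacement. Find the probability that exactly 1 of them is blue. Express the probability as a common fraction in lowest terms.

144/3553

Total number of selections: C(22,6) = 74613.
Selections with exactly 1 blue: choose 1 of the 12 blue and 5 of the 10 red, C(12,1)·C(10,5) = 12·252 = 3024.
Probability = 3024/74613 = 144/3553.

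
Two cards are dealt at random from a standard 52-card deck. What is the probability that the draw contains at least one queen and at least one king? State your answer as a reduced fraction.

There are C(52,2) = 1326 possible draws.
By inclusion-exclusion on the complements, draws missing all queens or all kings: C(48,2) + C(48,2) − C(44,2) = 1128 + 1128 − 946 = 1310.
So draws with at least one of each: 1326 − 1310 = 16, probability 16/1326 = 8/663.

8/663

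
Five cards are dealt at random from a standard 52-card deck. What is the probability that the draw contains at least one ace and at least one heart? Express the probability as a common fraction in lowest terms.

There are C(52,5) = 2598960 possible draws.
By inclusion-exclusion on the complements, draws missing all aces or all hearts: C(48,5) + C(39,5) − C(36,5) = 1712304 + 575757 − 376992 = 1911069.
So draws with at least one of each: 2598960 − 1911069 = 687891, probability 687891/2598960 = 229297/866320.

229297/866320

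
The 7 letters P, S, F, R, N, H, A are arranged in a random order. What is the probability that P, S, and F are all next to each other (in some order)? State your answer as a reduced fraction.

1/7

There are 7! = 5040 arrangements.
Treat the three as one block: 5! placements × 3! orders within the block = 120·6 = 720.
Probability = 720/5040 = 1/7.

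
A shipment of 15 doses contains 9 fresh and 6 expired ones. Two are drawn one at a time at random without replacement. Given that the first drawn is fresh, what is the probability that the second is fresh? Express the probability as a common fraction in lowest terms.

After removing one fresh, 14 remain: 8 fresh and 6 expired.
So the probability the next is fresh is 8/14 = 4/7.

4/7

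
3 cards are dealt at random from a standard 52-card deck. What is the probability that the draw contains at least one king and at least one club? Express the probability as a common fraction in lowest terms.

There are C(52,3) = 22100 possible draws.
By inclusion-exclusion on the complements, draws missing all kings or all clubs: C(48,3) + C(39,3) − C(36,3) = 17296 + 9139 − 7140 = 19295.
So draws with at least one of each: 22100 − 19295 = 2805, probability 2805/22100 = 33/260.

33/260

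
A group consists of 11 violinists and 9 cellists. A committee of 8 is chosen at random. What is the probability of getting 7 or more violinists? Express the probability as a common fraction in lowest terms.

11/442

There are C(20,8) = 125970 ways to choose the 8.
Favorable selections (7 or more violinists): C(11,7)·C(9,1) + C(11,8)·C(9,0) = 2970 + 165 = 3135.
Probability = 3135/125970 = 11/442.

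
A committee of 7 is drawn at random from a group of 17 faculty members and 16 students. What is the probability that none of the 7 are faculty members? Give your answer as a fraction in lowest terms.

65/24273

There are C(33,7) = 4272048 possible selections.
Selections with no faculty members (all students): C(16,7) = 11440.
Probability = 11440/4272048 = 65/24273.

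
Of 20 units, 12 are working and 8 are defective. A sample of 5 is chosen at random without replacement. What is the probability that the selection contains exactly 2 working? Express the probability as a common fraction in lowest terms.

77/323

Total number of selections: C(20,5) = 15504.
Selections with exactly 2 working: choose 2 of the 12 working and 3 of the 8 defective, C(12,2)·C(8,3) = 66·56 = 3696.
Probability = 3696/15504 = 77/323.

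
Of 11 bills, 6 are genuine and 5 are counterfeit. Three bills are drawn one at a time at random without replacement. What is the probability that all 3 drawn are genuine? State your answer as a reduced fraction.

Multiply the conditional probabilities at each draw: 6/11 · 5/10 · 4/9 = 120/990 = 4/33.

4/33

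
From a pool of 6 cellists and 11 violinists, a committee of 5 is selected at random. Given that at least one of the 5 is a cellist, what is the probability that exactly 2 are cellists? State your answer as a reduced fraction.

2475/5726

Work in counts. Selections with at least one cellist: C(17,5) − C(11,5) = 6188 − 462 = 5726.
Of those, selections where exactly 2 are cellists: C(6,2)·C(11,3) = 15·165 = 2475.
Conditional probability = 2475/5726.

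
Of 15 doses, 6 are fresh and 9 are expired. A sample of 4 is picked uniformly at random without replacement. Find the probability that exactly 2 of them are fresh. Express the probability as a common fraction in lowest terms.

36/91

The sample space is all 4-subsets of the 15: C(15,4) = 1365.
Selections with exactly 2 fresh: choose 2 of the 6 fresh and 2 of the 9 expired, C(6,2)·C(9,2) = 15·36 = 540.
Probability = 540/1365 = 36/91.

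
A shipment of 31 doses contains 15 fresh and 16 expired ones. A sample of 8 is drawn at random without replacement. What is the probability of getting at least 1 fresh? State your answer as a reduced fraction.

13463/13485

Total selections: C(31,8) = 7888725.
The complement is all 8 are expired: C(16,8) = 12870.
Probability = 1 − 12870/7888725 = 7875855/7888725 = 13463/13485.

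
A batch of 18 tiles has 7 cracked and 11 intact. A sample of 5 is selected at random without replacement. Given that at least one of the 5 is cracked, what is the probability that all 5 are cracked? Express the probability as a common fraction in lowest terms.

1/386

Work in counts. Selections with at least one cracked: C(18,5) − C(11,5) = 8568 − 462 = 8106.
Of those, selections where all 5 are cracked: C(7,5) = 21.
Conditional probability = 21/8106 = 1/386.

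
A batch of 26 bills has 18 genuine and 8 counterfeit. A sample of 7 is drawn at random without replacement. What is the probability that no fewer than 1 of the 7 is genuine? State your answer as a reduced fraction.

Total selections: C(26,7) = 657800.
The complement is all 7 are counterfeit: C(8,7) = 8.
Probability = 1 − 8/657800 = 657792/657800 = 82224/82225.

82224/82225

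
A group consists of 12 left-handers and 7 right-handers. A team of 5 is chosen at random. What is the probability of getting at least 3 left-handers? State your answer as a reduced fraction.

2959/3876

There are C(19,5) = 11628 ways to choose the 5.
Favorable selections (at least 3 left-handers): C(12,3)·C(7,2) + C(12,4)·C(7,1) + C(12,5)·C(7,0) = 4620 + 3465 + 792 = 8877.
Probability = 8877/11628 = 2959/3876.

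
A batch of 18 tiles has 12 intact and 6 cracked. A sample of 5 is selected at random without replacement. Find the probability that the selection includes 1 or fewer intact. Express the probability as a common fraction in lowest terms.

31/1428

Total selections: C(18,5) = 8568.
Favorable selections (1 or fewer intact): C(12,0)·C(6,5) + C(12,1)·C(6,4) = 6 + 180 = 186.
Probability = 186/8568 = 31/1428.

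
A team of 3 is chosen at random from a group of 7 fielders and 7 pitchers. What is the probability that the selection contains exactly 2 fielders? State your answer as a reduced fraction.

21/52

Total number of selections: C(14,3) = 364.
Selections with exactly 2 fielders: choose 2 of the 7 fielders and 1 of the 7 pitchers, C(7,2)·C(7,1) = 21·7 = 147.
Probability = 147/364 = 21/52.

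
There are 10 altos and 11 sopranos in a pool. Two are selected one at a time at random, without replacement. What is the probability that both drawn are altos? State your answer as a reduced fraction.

3/14

Multiply the conditional probabilities at each draw: 10/21 · 9/20 = 90/420 = 3/14.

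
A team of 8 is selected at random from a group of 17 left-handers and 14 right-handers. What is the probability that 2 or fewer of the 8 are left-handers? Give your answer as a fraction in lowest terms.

There are C(31,8) = 7888725 ways to choose the 8.
Favorable selections (2 or fewer left-handers): C(17,0)·C(14,8) + C(17,1)·C(14,7) + C(17,2)·C(14,6) = 3003 + 58344 + 408408 = 469755.
Probability = 469755/7888725 = 803/13485.

803/13485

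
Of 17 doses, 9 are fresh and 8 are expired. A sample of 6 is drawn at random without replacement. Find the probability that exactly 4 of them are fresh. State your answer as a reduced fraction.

Total number of selections: C(17,6) = 12376.
Selections with exactly 4 fresh: choose 4 of the 9 fresh and 2 of the 8 expired, C(9,4)·C(8,2) = 126·28 = 3528.
Probability = 3528/12376 = 63/221.

63/221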